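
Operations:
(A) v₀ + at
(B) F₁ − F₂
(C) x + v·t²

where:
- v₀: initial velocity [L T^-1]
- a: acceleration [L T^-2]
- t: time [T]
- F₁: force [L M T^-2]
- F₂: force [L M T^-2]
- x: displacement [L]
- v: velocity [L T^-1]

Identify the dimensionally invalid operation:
(C) x + v·t²

(A) v₀ + at: v₀ [L T^-1] and at [L T^-1] — same dimensions ✓
(B) F₁ − F₂: F₁ [L M T^-2] and F₂ [L M T^-2] — same dimensions ✓
(C) x + v·t²: x [L] and v·t² [L T] — different dimensions cannot be added/subtracted ✗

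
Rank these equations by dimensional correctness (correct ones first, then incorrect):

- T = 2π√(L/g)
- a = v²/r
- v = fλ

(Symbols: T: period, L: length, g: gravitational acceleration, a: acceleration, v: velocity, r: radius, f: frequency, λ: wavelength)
Dimensionally correct: T = 2π√(L/g), a = v²/r, v = fλ
Dimensionally incorrect: none
Ordered (correct first, then incorrect): T = 2π√(L/g), a = v²/r, v = fλ

- T = 2π√(L/g): LHS [T], RHS [T] → correct ✓
- a = v²/r: LHS [L T^-2], RHS [L T^-2] → correct ✓
- v = fλ: LHS [L T^-1], RHS [L T^-1] → correct ✓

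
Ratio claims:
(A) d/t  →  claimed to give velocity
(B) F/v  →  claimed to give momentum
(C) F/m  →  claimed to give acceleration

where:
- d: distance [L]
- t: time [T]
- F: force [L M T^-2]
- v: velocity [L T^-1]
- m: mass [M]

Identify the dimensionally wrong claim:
(B) F/v does not give momentum

(A) d/t: [L T^-1] = velocity [L T^-1] ✓
(B) F/v: [M T^-1] ≠ momentum [L M T^-1] ✗
(C) F/m: [L T^-2] = acceleration [L T^-2] ✓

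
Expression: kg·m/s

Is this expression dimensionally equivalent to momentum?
Yes

The expression kg·m/s has dimensions [L M T^-1], which is exactly momentum [L M T^-1].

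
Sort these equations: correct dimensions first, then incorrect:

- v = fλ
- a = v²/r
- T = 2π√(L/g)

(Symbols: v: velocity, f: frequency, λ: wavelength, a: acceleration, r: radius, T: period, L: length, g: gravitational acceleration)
Dimensionally correct: v = fλ, a = v²/r, T = 2π√(L/g)
Dimensionally incorrect: none
Ordered (correct first, then incorrect): v = fλ, a = v²/r, T = 2π√(L/g)

- v = fλ: LHS [L T^-1], RHS [L T^-1] → correct ✓
- a = v²/r: LHS [L T^-2], RHS [L T^-2] → correct ✓
- T = 2π√(L/g): LHS [T], RHS [T] → correct ✓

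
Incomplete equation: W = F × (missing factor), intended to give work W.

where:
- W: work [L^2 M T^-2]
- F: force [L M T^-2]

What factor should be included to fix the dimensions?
d (distance), dimensions [L]

W has dimensions [L^2 M T^-2] and F has dimensions [L M T^-2].
The missing factor must have dimensions [L^2 M T^-2] / [L M T^-2] = [L], i.e. distance (d).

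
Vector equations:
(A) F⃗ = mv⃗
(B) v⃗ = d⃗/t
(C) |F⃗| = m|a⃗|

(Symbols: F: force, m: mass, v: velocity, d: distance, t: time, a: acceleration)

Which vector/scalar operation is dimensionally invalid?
(A) F⃗ = mv⃗

(A) F⃗ = mv⃗: LHS [L M T^-2], RHS [L M T^-1] ✗ — mass times velocity is momentum, not force; should be ma⃗
(B) v⃗ = d⃗/t: LHS [L T^-1], RHS [L T^-1] ✓ — displacement (vector) divided by time (scalar)
(C) |F⃗| = m|a⃗|: LHS [L M T^-2], RHS [L M T^-2] ✓ — magnitudes of vectors are scalars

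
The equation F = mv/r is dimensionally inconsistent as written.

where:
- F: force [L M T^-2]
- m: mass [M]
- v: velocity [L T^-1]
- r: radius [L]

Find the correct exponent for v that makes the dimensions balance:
The exponent of v should be 2: F = mv^2/r

The LHS F has dimensions [L M T^-2]; v has dimensions [L T^-1].
As written, the RHS mv/r (exponent 1 on v) has dimensions [M T^-1], which does not match.
With exponent 2, the RHS mv^2/r has dimensions [L M T^-2], matching the LHS.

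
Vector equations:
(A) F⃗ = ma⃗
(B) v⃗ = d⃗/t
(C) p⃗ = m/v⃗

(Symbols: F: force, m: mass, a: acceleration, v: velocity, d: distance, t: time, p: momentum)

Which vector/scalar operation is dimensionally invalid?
(C) p⃗ = m/v⃗

(A) F⃗ = ma⃗: LHS [L M T^-2], RHS [L M T^-2] ✓ — Force and acceleration are vectors, mass is a scalar
(B) v⃗ = d⃗/t: LHS [L T^-1], RHS [L T^-1] ✓ — displacement (vector) divided by time (scalar)
(C) p⃗ = m/v⃗: LHS [L M T^-1], RHS [L^-1 M T] ✗ — momentum is mass times velocity; should be mv⃗ (and division by a vector is undefined)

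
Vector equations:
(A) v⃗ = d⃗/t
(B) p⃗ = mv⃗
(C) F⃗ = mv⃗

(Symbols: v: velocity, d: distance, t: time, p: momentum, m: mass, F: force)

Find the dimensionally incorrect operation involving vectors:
(C) F⃗ = mv⃗

(A) v⃗ = d⃗/t: LHS [L T^-1], RHS [L T^-1] ✓ — displacement (vector) divided by time (scalar)
(B) p⃗ = mv⃗: LHS [L M T^-1], RHS [L M T^-1] ✓ — mass (scalar) times velocity (vector)
(C) F⃗ = mv⃗: LHS [L M T^-2], RHS [L M T^-1] ✗ — mass times velocity is momentum, not force; should be ma⃗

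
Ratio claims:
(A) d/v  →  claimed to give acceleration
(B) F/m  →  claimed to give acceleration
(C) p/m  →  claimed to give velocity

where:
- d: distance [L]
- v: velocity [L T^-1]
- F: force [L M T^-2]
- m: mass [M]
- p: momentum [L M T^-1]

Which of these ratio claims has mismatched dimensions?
(A) d/v does not give acceleration

(A) d/v: [T] ≠ acceleration [L T^-2] ✗
(B) F/m: [L T^-2] = acceleration [L T^-2] ✓
(C) p/m: [L T^-1] = velocity [L T^-1] ✓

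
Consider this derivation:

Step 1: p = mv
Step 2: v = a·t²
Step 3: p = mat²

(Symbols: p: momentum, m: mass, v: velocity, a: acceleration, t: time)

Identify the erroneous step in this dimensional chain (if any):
Step 2

Step 1: p = mv → LHS [L M T^-1], RHS [L M T^-1] ✓
Step 2: v = a·t² → LHS [L T^-1], RHS [L] ✗

The first dimensional inconsistency appears in step 2: v = a·t²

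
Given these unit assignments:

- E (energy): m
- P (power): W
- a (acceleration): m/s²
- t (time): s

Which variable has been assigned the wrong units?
E

The variable E (energy) should have units J, not m.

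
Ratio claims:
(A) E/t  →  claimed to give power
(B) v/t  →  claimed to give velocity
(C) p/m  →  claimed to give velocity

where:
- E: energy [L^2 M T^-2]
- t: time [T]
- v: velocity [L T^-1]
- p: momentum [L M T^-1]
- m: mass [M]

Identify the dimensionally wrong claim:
(B) v/t does not give velocity

(A) E/t: [L^2 M T^-3] = power [L^2 M T^-3] ✓
(B) v/t: [L T^-2] ≠ velocity [L T^-1] ✗
(C) p/m: [L T^-1] = velocity [L T^-1] ✓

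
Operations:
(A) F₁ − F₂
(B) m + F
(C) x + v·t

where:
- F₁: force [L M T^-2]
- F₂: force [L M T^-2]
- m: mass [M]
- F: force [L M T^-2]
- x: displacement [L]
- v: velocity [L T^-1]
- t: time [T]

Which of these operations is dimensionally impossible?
(B) m + F

(A) F₁ − F₂: F₁ [L M T^-2] and F₂ [L M T^-2] — same dimensions ✓
(B) m + F: m [M] and F [L M T^-2] — different dimensions cannot be added/subtracted ✗
(C) x + v·t: x [L] and v·t [L] — same dimensions ✓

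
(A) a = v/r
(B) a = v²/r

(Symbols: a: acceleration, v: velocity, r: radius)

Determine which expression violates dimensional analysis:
(A)

(A) a = v/r: LHS [L T^-2], RHS [T^-1] ✗
(B) a = v²/r: LHS [L T^-2], RHS [L T^-2] ✓

Expression (A) a = v/r is dimensionally incorrect.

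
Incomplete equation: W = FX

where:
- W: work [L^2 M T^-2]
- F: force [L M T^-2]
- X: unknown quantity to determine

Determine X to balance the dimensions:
X = d (distance), dimensions [L]

W has dimensions [L^2 M T^-2]; the rest of the RHS (F) has dimensions [L M T^-2].
So X must have dimensions [L] — X = d (distance).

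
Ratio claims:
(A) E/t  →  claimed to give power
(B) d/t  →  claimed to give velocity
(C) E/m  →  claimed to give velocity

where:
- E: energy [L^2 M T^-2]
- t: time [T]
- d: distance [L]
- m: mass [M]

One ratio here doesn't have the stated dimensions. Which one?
(C) E/m does not give velocity

(A) E/t: [L^2 M T^-3] = power [L^2 M T^-3] ✓
(B) d/t: [L T^-1] = velocity [L T^-1] ✓
(C) E/m: [L^2 T^-2] ≠ velocity [L T^-1] ✗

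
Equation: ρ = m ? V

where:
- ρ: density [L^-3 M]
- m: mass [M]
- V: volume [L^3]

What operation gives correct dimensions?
division (÷): ρ = m ÷ V

ρ [L^-3 M]; m [M]; V [L^3].
m × V → [L^3 M] ✗
m ÷ V → [L^-3 M] ✓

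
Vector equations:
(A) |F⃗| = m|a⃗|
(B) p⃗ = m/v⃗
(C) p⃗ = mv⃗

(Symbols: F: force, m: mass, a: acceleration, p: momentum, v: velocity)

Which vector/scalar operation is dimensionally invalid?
(B) p⃗ = m/v⃗

(A) |F⃗| = m|a⃗|: LHS [L M T^-2], RHS [L M T^-2] ✓ — magnitudes of vectors are scalars
(B) p⃗ = m/v⃗: LHS [L M T^-1], RHS [L^-1 M T] ✗ — momentum is mass times velocity; should be mv⃗ (and division by a vector is undefined)
(C) p⃗ = mv⃗: LHS [L M T^-1], RHS [L M T^-1] ✓ — mass (scalar) times velocity (vector)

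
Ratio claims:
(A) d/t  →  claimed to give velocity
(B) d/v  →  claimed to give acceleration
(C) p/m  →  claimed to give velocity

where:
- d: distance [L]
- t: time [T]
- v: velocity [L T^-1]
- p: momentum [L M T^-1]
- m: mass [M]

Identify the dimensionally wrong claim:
(B) d/v does not give acceleration

(A) d/t: [L T^-1] = velocity [L T^-1] ✓
(B) d/v: [T] ≠ acceleration [L T^-2] ✗
(C) p/m: [L T^-1] = velocity [L T^-1] ✓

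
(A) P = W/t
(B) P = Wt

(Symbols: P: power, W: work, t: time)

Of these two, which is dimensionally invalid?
(B)

(A) P = W/t: LHS [L^2 M T^-3], RHS [L^2 M T^-3] ✓
(B) P = Wt: LHS [L^2 M T^-3], RHS [L^2 M T^-1] ✗

Expression (B) P = Wt is dimensionally incorrect.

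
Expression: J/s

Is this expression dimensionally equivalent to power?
Yes

The expression J/s has dimensions [L^2 M T^-3], which is exactly power [L^2 M T^-3].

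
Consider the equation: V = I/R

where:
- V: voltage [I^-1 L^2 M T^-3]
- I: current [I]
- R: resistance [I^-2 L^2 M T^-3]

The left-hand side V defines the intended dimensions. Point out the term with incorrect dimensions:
The right-hand side term I/R

V has dimensions [I^-1 L^2 M T^-3], but I/R has dimensions [I^3 L^-2 M^-1 T^3], so the term I/R is dimensionally wrong for V.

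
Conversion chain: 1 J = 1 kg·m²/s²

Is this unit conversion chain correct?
The chain is correct (no errors).

Correct: Joule is defined as kg·m²/s²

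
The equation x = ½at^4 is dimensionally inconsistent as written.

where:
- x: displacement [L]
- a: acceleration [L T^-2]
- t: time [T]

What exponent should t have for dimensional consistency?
The exponent of t should be 2: x = ½at^2

The LHS x has dimensions [L]; t has dimensions [T].
As written, the RHS ½at^4 (exponent 4 on t) has dimensions [L T^2], which does not match.
With exponent 2, the RHS ½at^2 has dimensions [L], matching the LHS.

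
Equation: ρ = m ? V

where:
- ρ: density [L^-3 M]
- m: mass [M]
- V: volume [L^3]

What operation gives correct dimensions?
division (÷): ρ = m ÷ V

ρ [L^-3 M]; m [M]; V [L^3].
m × V → [L^3 M] ✗
m ÷ V → [L^-3 M] ✓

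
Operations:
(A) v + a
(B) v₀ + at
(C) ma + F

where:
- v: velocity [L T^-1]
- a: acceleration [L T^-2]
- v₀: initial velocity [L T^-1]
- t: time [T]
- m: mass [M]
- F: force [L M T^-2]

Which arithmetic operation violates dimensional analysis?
(A) v + a

(A) v + a: v [L T^-1] and a [L T^-2] — different dimensions cannot be added/subtracted ✗
(B) v₀ + at: v₀ [L T^-1] and at [L T^-1] — same dimensions ✓
(C) ma + F: ma [L M T^-2] and F [L M T^-2] — same dimensions ✓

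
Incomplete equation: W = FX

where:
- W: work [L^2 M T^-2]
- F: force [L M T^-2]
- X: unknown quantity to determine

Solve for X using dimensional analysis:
X = d (distance), dimensions [L]

W has dimensions [L^2 M T^-2]; the rest of the RHS (F) has dimensions [L M T^-2].
So X must have dimensions [L] — X = d (distance).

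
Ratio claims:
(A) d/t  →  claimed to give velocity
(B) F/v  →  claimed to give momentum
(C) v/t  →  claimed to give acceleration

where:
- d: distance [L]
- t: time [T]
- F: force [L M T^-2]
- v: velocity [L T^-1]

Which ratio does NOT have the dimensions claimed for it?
(B) F/v does not give momentum

(A) d/t: [L T^-1] = velocity [L T^-1] ✓
(B) F/v: [M T^-1] ≠ momentum [L M T^-1] ✗
(C) v/t: [L T^-2] = acceleration [L T^-2] ✓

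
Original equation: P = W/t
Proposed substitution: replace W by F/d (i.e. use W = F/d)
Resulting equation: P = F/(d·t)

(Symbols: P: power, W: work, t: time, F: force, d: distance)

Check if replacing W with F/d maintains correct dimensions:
No

[W] = [L^2 M T^-2] and [F/d] = [M T^-2]. These differ, so the substitution replaces a quantity by one of different dimensions and the result P = F/(d·t) has LHS [L^2 M T^-3] vs RHS [M T^-3] — inconsistent.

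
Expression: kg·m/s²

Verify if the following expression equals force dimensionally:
Yes

The expression kg·m/s² has dimensions [L M T^-2], which is exactly force [L M T^-2].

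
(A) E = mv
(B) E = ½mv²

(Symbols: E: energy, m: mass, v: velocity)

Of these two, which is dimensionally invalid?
(A)

(A) E = mv: LHS [L^2 M T^-2], RHS [L M T^-1] ✗
(B) E = ½mv²: LHS [L^2 M T^-2], RHS [L^2 M T^-2] ✓

Expression (A) E = mv is dimensionally incorrect.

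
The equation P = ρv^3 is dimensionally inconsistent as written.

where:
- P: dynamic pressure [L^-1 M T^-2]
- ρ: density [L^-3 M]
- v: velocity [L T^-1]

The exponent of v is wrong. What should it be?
The exponent of v should be 2: P = ρv^2

The LHS P has dimensions [L^-1 M T^-2]; v has dimensions [L T^-1].
As written, the RHS ρv^3 (exponent 3 on v) has dimensions [M T^-3], which does not match.
With exponent 2, the RHS ρv^2 has dimensions [L^-1 M T^-2], matching the LHS.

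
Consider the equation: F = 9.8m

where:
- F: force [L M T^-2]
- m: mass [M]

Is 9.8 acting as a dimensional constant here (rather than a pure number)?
Yes

F has dimensions [L M T^-2], while m alone has dimensions [M]. For the equation to balance, the factor 9.8 must carry dimensions [L T^-2] — it is a dimensional constant (a numerical value of a physical quantity with its units suppressed), not a pure number.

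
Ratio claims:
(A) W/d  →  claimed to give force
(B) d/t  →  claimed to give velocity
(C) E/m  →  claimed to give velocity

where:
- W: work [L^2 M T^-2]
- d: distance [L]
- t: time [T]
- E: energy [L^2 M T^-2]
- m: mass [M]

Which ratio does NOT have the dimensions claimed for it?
(C) E/m does not give velocity

(A) W/d: [L M T^-2] = force [L M T^-2] ✓
(B) d/t: [L T^-1] = velocity [L T^-1] ✓
(C) E/m: [L^2 T^-2] ≠ velocity [L T^-1] ✗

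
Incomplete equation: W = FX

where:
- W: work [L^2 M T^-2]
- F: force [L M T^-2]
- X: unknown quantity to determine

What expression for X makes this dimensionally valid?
X = d (distance), dimensions [L]

W has dimensions [L^2 M T^-2]; the rest of the RHS (F) has dimensions [L M T^-2].
So X must have dimensions [L] — X = d (distance).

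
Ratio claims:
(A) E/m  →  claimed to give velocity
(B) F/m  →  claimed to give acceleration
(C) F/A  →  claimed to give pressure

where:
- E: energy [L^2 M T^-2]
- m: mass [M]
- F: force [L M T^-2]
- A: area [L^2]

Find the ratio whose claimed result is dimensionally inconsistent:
(A) E/m does not give velocity

(A) E/m: [L^2 T^-2] ≠ velocity [L T^-1] ✗
(B) F/m: [L T^-2] = acceleration [L T^-2] ✓
(C) F/A: [L^-1 M T^-2] = pressure [L^-1 M T^-2] ✓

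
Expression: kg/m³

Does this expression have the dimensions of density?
Yes

The expression kg/m³ has dimensions [L^-3 M], which is exactly density [L^-3 M].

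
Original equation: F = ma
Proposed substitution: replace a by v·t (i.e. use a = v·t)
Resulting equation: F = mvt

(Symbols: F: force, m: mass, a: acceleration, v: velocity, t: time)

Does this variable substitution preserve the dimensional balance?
No

[a] = [L T^-2] and [v·t] = [L]. These differ, so the substitution replaces a quantity by one of different dimensions and the result F = mvt has LHS [L M T^-2] vs RHS [L M] — inconsistent.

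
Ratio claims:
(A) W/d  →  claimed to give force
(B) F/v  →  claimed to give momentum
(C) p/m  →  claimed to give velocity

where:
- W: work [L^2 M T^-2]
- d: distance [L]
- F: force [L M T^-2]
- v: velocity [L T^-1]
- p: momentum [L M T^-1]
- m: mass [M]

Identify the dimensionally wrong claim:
(B) F/v does not give momentum

(A) W/d: [L M T^-2] = force [L M T^-2] ✓
(B) F/v: [M T^-1] ≠ momentum [L M T^-1] ✗
(C) p/m: [L T^-1] = velocity [L T^-1] ✓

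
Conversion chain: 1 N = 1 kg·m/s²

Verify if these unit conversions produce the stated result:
The chain is correct (no errors).

Correct: Newton is defined as kg·m/s²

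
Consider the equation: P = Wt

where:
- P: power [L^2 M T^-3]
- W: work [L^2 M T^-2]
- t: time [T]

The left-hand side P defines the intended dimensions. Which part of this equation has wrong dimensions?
The right-hand side term Wt

P has dimensions [L^2 M T^-3], but Wt has dimensions [L^2 M T^-1], so the term Wt is dimensionally wrong for P.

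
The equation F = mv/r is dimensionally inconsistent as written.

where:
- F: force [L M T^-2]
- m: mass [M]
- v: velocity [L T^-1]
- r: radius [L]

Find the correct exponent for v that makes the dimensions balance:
The exponent of v should be 2: F = mv^2/r

The LHS F has dimensions [L M T^-2]; v has dimensions [L T^-1].
As written, the RHS mv/r (exponent 1 on v) has dimensions [M T^-1], which does not match.
With exponent 2, the RHS mv^2/r has dimensions [L M T^-2], matching the LHS.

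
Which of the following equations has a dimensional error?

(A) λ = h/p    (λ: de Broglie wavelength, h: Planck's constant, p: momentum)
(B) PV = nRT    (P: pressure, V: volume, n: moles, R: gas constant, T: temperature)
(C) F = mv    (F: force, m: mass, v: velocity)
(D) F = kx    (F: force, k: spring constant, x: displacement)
(C) F = mv

The equation (C) F = mv is dimensionally incorrect.

LHS (F): [L M T^-2]
RHS (mv): [L M T^-1] ✗

The dimensions do not match. The other three equations balance.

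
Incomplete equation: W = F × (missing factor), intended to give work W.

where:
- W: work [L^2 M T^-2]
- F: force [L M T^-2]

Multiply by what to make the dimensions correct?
d (distance), dimensions [L]

W has dimensions [L^2 M T^-2] and F has dimensions [L M T^-2].
The missing factor must have dimensions [L^2 M T^-2] / [L M T^-2] = [L], i.e. distance (d).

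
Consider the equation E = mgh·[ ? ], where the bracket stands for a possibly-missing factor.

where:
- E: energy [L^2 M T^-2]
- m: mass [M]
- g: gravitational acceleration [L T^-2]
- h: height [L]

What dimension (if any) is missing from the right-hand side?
Nothing is missing — the bracketed factor must be dimensionless.

E has dimensions [L^2 M T^-2] and mgh already has dimensions [L^2 M T^-2], so E = mgh is dimensionally complete.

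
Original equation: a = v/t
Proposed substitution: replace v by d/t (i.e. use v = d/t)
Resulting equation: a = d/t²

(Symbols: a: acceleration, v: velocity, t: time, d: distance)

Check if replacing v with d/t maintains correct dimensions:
Yes

[v] = [L T^-1] and [d/t] = [L T^-1]. These match, so the substitution replaces a quantity by one of the same dimensions and the result a = d/t² has LHS [L T^-2] vs RHS [L T^-2] — still consistent.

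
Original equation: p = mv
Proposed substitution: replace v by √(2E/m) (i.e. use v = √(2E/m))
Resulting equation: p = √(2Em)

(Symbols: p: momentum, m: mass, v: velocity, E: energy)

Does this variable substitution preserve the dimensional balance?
Yes

[v] = [L T^-1] and [√(2E/m)] = [L T^-1]. These match, so the substitution replaces a quantity by one of the same dimensions and the result p = √(2Em) has LHS [L M T^-1] vs RHS [L M T^-1] — still consistent.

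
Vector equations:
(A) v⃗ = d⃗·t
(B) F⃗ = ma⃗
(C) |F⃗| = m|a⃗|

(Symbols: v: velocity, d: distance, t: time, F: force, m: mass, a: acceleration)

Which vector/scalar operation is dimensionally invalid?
(A) v⃗ = d⃗·t

(A) v⃗ = d⃗·t: LHS [L T^-1], RHS [L T] ✗ — velocity is displacement per time; should be d⃗/t
(B) F⃗ = ma⃗: LHS [L M T^-2], RHS [L M T^-2] ✓ — Force and acceleration are vectors, mass is a scalar
(C) |F⃗| = m|a⃗|: LHS [L M T^-2], RHS [L M T^-2] ✓ — magnitudes of vectors are scalars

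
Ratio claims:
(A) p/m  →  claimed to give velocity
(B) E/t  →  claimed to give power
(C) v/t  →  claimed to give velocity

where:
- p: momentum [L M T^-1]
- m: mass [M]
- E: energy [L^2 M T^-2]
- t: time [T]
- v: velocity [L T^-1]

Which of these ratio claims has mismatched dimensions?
(C) v/t does not give velocity

(A) p/m: [L T^-1] = velocity [L T^-1] ✓
(B) E/t: [L^2 M T^-3] = power [L^2 M T^-3] ✓
(C) v/t: [L T^-2] ≠ velocity [L T^-1] ✗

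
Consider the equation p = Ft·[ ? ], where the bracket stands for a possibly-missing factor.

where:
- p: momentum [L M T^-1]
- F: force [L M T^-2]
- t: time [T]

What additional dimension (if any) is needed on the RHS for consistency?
Nothing is missing — the bracketed factor must be dimensionless.

p has dimensions [L M T^-1] and Ft already has dimensions [L M T^-1], so p = Ft is dimensionally complete.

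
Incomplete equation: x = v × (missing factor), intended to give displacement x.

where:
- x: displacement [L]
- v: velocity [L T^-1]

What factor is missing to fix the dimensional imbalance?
t (time), dimensions [T]

x has dimensions [L] and v has dimensions [L T^-1].
The missing factor must have dimensions [L] / [L T^-1] = [T], i.e. time (t).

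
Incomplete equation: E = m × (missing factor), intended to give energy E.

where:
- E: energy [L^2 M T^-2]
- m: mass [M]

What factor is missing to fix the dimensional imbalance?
v² (velocity squared), dimensions [L^2 T^-2]

E has dimensions [L^2 M T^-2] and m has dimensions [M].
The missing factor must have dimensions [L^2 M T^-2] / [M] = [L^2 T^-2], i.e. velocity squared (v²).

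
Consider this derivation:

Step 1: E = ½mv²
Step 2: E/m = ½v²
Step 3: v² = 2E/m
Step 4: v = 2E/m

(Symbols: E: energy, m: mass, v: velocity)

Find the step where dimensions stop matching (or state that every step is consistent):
Step 4

Step 1: E = ½mv² → LHS [L^2 M T^-2], RHS [L^2 M T^-2] ✓
Step 2: E/m = ½v² → LHS [L^2 T^-2], RHS [L^2 T^-2] ✓
Step 3: v² = 2E/m → LHS [L^2 T^-2], RHS [L^2 T^-2] ✓
Step 4: v = 2E/m → LHS [L T^-1], RHS [L^2 T^-2] ✗

The first dimensional inconsistency appears in step 4: v = 2E/m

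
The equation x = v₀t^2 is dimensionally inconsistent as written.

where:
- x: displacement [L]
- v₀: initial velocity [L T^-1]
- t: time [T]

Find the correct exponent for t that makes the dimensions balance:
The exponent of t should be 1: x = v₀t

The LHS x has dimensions [L]; t has dimensions [T].
As written, the RHS v₀t^2 (exponent 2 on t) has dimensions [L T], which does not match.
With exponent 1, the RHS v₀t has dimensions [L], matching the LHS.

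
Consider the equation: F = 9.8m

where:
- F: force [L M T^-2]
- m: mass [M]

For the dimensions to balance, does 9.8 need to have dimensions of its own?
Yes

F has dimensions [L M T^-2], while m alone has dimensions [M]. For the equation to balance, the factor 9.8 must carry dimensions [L T^-2] — it is a dimensional constant (a numerical value of a physical quantity with its units suppressed), not a pure number.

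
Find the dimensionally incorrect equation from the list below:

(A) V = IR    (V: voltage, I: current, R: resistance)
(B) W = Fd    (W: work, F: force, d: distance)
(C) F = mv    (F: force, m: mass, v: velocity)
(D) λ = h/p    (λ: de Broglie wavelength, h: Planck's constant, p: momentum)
(C) F = mv

The equation (C) F = mv is dimensionally incorrect.

LHS (F): [L M T^-2]
RHS (mv): [L M T^-1] ✗

The dimensions do not match. The other three equations balance.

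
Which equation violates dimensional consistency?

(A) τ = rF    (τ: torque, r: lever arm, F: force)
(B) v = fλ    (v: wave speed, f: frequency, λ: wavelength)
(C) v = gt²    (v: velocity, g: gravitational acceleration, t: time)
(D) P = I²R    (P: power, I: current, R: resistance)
(C) v = gt²

The equation (C) v = gt² is dimensionally incorrect.

LHS (v): [L T^-1]
RHS (gt²): [L] ✗

The dimensions do not match. The other three equations balance.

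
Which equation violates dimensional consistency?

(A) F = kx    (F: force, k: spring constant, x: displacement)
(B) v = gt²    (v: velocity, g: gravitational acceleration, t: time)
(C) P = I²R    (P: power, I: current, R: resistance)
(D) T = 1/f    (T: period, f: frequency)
(B) v = gt²

The equation (B) v = gt² is dimensionally incorrect.

LHS (v): [L T^-1]
RHS (gt²): [L] ✗

The dimensions do not match. The other three equations balance.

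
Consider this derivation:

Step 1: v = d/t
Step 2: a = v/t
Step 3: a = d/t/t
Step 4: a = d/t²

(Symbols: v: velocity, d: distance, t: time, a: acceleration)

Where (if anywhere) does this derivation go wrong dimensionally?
No step introduces an error — all steps are dimensionally consistent.

Step 1: v = d/t → LHS [L T^-1], RHS [L T^-1] ✓
Step 2: a = v/t → LHS [L T^-2], RHS [L T^-2] ✓
Step 3: a = d/t/t → LHS [L T^-2], RHS [L T^-2] ✓
Step 4: a = d/t² → LHS [L T^-2], RHS [L T^-2] ✓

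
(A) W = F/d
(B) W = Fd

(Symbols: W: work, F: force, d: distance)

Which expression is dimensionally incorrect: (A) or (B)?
(A)

(A) W = F/d: LHS [L^2 M T^-2], RHS [M T^-2] ✗
(B) W = Fd: LHS [L^2 M T^-2], RHS [L^2 M T^-2] ✓

Expression (A) W = F/d is dimensionally incorrect.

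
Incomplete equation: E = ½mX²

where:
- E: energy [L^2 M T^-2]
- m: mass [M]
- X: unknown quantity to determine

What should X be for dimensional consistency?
X = v (velocity), dimensions [L T^-1]

E has dimensions [L^2 M T^-2]; the rest of the RHS (½m) has dimensions [M].
So X² must have dimensions [L^2 T^-2], i.e. X has dimensions [L T^-1] — X = v (velocity).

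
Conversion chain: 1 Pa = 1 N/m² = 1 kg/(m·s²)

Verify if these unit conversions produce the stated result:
The chain is correct (no errors).

Correct: Pascal is Newton per square meter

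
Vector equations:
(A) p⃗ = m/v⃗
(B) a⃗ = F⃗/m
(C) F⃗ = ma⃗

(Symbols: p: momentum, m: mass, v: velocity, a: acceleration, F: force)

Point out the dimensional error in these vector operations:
(A) p⃗ = m/v⃗

(A) p⃗ = m/v⃗: LHS [L M T^-1], RHS [L^-1 M T] ✗ — momentum is mass times velocity; should be mv⃗ (and division by a vector is undefined)
(B) a⃗ = F⃗/m: LHS [L T^-2], RHS [L T^-2] ✓ — force (vector) divided by mass (scalar)
(C) F⃗ = ma⃗: LHS [L M T^-2], RHS [L M T^-2] ✓ — Force and acceleration are vectors, mass is a scalar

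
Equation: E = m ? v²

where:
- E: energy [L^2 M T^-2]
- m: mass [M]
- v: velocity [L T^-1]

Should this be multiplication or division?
multiplication (×): E = m × v²

E [L^2 M T^-2]; m [M]; v² [L^2 T^-2].
m × v² → [L^2 M T^-2] ✓
m ÷ v² → [L^-2 M T^2] ✗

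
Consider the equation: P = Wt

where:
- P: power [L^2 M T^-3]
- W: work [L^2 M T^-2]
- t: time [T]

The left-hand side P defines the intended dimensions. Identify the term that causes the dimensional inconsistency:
The right-hand side term Wt

P has dimensions [L^2 M T^-3], but Wt has dimensions [L^2 M T^-1], so the term Wt is dimensionally wrong for P.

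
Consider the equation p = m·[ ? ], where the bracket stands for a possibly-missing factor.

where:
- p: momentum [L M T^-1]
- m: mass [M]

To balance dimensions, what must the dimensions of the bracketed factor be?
[L T^-1] — velocity (e.g. v)

p has dimensions [L M T^-1]; m has dimensions [M].
The bracketed factor must supply [L M T^-1] / [M] = [L T^-1].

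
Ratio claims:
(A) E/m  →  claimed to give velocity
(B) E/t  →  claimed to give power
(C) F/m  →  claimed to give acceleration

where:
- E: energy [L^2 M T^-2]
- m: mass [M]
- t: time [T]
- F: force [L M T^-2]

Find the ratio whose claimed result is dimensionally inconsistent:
(A) E/m does not give velocity

(A) E/m: [L^2 T^-2] ≠ velocity [L T^-1] ✗
(B) E/t: [L^2 M T^-3] = power [L^2 M T^-3] ✓
(C) F/m: [L T^-2] = acceleration [L T^-2] ✓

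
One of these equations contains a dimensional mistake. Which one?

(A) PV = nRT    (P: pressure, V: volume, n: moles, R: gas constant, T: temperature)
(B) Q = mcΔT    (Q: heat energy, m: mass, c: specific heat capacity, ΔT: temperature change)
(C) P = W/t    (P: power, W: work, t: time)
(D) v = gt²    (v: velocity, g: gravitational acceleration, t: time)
(D) v = gt²

The equation (D) v = gt² is dimensionally incorrect.

LHS (v): [L T^-1]
RHS (gt²): [L] ✗

The dimensions do not match. The other three equations balance.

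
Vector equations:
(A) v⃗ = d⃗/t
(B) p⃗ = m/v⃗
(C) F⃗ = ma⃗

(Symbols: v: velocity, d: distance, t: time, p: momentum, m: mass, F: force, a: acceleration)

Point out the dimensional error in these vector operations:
(B) p⃗ = m/v⃗

(A) v⃗ = d⃗/t: LHS [L T^-1], RHS [L T^-1] ✓ — displacement (vector) divided by time (scalar)
(B) p⃗ = m/v⃗: LHS [L M T^-1], RHS [L^-1 M T] ✗ — momentum is mass times velocity; should be mv⃗ (and division by a vector is undefined)
(C) F⃗ = ma⃗: LHS [L M T^-2], RHS [L M T^-2] ✓ — Force and acceleration are vectors, mass is a scalar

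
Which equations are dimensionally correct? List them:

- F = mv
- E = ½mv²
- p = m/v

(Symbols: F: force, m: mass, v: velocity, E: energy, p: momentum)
Dimensionally correct: E = ½mv²
Dimensionally incorrect: F = mv, p = m/v
Ordered (correct first, then incorrect): E = ½mv², F = mv, p = m/v

- F = mv: LHS [L M T^-2], RHS [L M T^-1] → incorrect ✗
- E = ½mv²: LHS [L^2 M T^-2], RHS [L^2 M T^-2] → correct ✓
- p = m/v: LHS [L M T^-1], RHS [L^-1 M T] → incorrect ✗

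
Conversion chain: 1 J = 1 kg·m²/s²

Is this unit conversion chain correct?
The chain is correct (no errors).

Correct: Joule is defined as kg·m²/s²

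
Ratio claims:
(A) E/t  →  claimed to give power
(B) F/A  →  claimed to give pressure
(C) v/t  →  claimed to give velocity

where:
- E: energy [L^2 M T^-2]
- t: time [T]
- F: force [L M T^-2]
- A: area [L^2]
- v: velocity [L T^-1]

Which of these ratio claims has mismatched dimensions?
(C) v/t does not give velocity

(A) E/t: [L^2 M T^-3] = power [L^2 M T^-3] ✓
(B) F/A: [L^-1 M T^-2] = pressure [L^-1 M T^-2] ✓
(C) v/t: [L T^-2] ≠ velocity [L T^-1] ✗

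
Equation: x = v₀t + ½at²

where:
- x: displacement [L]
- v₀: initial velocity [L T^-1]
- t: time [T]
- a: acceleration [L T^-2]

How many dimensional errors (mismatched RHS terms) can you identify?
0

LHS x: [L]
- v₀t: [L] ✓
- ½at²: [L] ✓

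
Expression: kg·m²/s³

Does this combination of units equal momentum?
No

The expression kg·m²/s³ has dimensions [L^2 M T^-3], but momentum has dimensions [L M T^-1].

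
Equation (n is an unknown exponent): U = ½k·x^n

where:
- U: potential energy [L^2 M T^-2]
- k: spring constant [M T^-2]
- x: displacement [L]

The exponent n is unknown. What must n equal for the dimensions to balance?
n = 2

U has dimensions [L^2 M T^-2]; x has dimensions [L].
The rest of the RHS has dimensions [M T^-2], so x^n must supply [L^2].
With n = 2: ½k·x^2 has dimensions [L^2 M T^-2], matching the LHS ✓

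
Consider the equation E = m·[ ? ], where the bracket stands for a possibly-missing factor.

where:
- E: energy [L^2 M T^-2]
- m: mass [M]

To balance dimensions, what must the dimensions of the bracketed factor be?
[L^2 T^-2] — velocity squared (e.g. v²)

E has dimensions [L^2 M T^-2]; m has dimensions [M].
The bracketed factor must supply [L^2 M T^-2] / [M] = [L^2 T^-2].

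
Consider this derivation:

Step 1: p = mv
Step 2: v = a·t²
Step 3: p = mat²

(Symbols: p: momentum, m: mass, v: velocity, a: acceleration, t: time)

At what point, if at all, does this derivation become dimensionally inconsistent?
Step 2

Step 1: p = mv → LHS [L M T^-1], RHS [L M T^-1] ✓
Step 2: v = a·t² → LHS [L T^-1], RHS [L] ✗

The first dimensional inconsistency appears in step 2: v = a·t²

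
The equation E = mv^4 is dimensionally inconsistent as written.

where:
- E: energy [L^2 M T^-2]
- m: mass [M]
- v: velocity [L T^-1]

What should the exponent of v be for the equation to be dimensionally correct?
The exponent of v should be 2: E = mv^2

The LHS E has dimensions [L^2 M T^-2]; v has dimensions [L T^-1].
As written, the RHS mv^4 (exponent 4 on v) has dimensions [L^4 M T^-4], which does not match.
With exponent 2, the RHS mv^2 has dimensions [L^2 M T^-2], matching the LHS.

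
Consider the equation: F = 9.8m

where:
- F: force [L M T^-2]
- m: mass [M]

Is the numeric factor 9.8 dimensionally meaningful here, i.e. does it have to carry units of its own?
Yes

F has dimensions [L M T^-2], while m alone has dimensions [M]. For the equation to balance, the factor 9.8 must carry dimensions [L T^-2] — it is a dimensional constant (a numerical value of a physical quantity with its units suppressed), not a pure number.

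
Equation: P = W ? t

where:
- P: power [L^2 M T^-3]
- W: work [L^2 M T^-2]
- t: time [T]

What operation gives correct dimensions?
division (÷): P = W ÷ t

P [L^2 M T^-3]; W [L^2 M T^-2]; t [T].
W × t → [L^2 M T^-1] ✗
W ÷ t → [L^2 M T^-3] ✓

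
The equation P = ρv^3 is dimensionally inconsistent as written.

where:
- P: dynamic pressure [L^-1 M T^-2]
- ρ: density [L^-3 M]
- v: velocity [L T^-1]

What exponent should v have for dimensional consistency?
The exponent of v should be 2: P = ρv^2

The LHS P has dimensions [L^-1 M T^-2]; v has dimensions [L T^-1].
As written, the RHS ρv^3 (exponent 3 on v) has dimensions [M T^-3], which does not match.
With exponent 2, the RHS ρv^2 has dimensions [L^-1 M T^-2], matching the LHS.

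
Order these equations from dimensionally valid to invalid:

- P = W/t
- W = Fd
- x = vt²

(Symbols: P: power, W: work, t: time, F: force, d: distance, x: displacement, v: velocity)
Dimensionally correct: P = W/t, W = Fd
Dimensionally incorrect: x = vt²
Ordered (correct first, then incorrect): P = W/t, W = Fd, x = vt²

- P = W/t: LHS [L^2 M T^-3], RHS [L^2 M T^-3] → correct ✓
- W = Fd: LHS [L^2 M T^-2], RHS [L^2 M T^-2] → correct ✓
- x = vt²: LHS [L], RHS [L T] → incorrect ✗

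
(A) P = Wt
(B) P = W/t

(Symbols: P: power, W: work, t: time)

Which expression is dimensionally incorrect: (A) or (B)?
(A)

(A) P = Wt: LHS [L^2 M T^-3], RHS [L^2 M T^-1] ✗
(B) P = W/t: LHS [L^2 M T^-3], RHS [L^2 M T^-3] ✓

Expression (A) P = Wt is dimensionally incorrect.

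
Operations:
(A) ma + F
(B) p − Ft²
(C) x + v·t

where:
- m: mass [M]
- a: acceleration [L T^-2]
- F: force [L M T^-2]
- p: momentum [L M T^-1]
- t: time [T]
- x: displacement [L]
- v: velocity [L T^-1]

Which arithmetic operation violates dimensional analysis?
(B) p − Ft²

(A) ma + F: ma [L M T^-2] and F [L M T^-2] — same dimensions ✓
(B) p − Ft²: p [L M T^-1] and Ft² [L M] — different dimensions cannot be added/subtracted ✗
(C) x + v·t: x [L] and v·t [L] — same dimensions ✓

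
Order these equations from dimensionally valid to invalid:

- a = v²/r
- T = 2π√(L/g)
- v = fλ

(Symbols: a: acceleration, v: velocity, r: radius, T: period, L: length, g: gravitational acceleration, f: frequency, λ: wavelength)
Dimensionally correct: a = v²/r, T = 2π√(L/g), v = fλ
Dimensionally incorrect: none
Ordered (correct first, then incorrect): a = v²/r, T = 2π√(L/g), v = fλ

- a = v²/r: LHS [L T^-2], RHS [L T^-2] → correct ✓
- T = 2π√(L/g): LHS [T], RHS [T] → correct ✓
- v = fλ: LHS [L T^-1], RHS [L T^-1] → correct ✓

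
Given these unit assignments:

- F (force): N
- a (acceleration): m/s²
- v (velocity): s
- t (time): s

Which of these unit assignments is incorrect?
v

The variable v (velocity) should have units m/s, not s.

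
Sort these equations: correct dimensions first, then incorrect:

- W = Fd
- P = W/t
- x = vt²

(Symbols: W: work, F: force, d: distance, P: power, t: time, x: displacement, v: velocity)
Dimensionally correct: W = Fd, P = W/t
Dimensionally incorrect: x = vt²
Ordered (correct first, then incorrect): W = Fd, P = W/t, x = vt²

- W = Fd: LHS [L^2 M T^-2], RHS [L^2 M T^-2] → correct ✓
- P = W/t: LHS [L^2 M T^-3], RHS [L^2 M T^-3] → correct ✓
- x = vt²: LHS [L], RHS [L T] → incorrect ✗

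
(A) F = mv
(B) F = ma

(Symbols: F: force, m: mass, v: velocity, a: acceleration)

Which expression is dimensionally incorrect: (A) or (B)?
(A)

(A) F = mv: LHS [L M T^-2], RHS [L M T^-1] ✗
(B) F = ma: LHS [L M T^-2], RHS [L M T^-2] ✓

Expression (A) F = mv is dimensionally incorrect.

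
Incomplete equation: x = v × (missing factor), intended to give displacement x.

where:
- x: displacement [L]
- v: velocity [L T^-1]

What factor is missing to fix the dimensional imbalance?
t (time), dimensions [T]

x has dimensions [L] and v has dimensions [L T^-1].
The missing factor must have dimensions [L] / [L T^-1] = [T], i.e. time (t).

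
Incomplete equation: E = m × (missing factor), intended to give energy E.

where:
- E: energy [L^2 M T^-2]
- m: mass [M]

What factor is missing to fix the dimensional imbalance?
v² (velocity squared), dimensions [L^2 T^-2]

E has dimensions [L^2 M T^-2] and m has dimensions [M].
The missing factor must have dimensions [L^2 M T^-2] / [M] = [L^2 T^-2], i.e. velocity squared (v²).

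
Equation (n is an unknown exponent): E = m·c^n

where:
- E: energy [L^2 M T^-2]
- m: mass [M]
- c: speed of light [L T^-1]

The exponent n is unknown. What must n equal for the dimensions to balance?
n = 2

E has dimensions [L^2 M T^-2]; c has dimensions [L T^-1].
The rest of the RHS has dimensions [M], so c^n must supply [L^2 T^-2].
With n = 2: m·c^2 has dimensions [L^2 M T^-2], matching the LHS ✓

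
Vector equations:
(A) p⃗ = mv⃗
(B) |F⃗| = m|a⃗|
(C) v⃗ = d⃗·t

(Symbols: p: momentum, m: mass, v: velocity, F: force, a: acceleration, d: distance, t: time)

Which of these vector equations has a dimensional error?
(C) v⃗ = d⃗·t

(A) p⃗ = mv⃗: LHS [L M T^-1], RHS [L M T^-1] ✓ — mass (scalar) times velocity (vector)
(B) |F⃗| = m|a⃗|: LHS [L M T^-2], RHS [L M T^-2] ✓ — magnitudes of vectors are scalars
(C) v⃗ = d⃗·t: LHS [L T^-1], RHS [L T] ✗ — velocity is displacement per time; should be d⃗/t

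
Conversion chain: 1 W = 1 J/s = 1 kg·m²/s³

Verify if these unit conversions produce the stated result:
The chain is correct (no errors).

Correct: Watt is Joule per second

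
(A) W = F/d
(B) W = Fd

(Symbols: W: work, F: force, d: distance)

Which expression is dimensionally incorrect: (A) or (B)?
(A)

(A) W = F/d: LHS [L^2 M T^-2], RHS [M T^-2] ✗
(B) W = Fd: LHS [L^2 M T^-2], RHS [L^2 M T^-2] ✓

Expression (A) W = F/d is dimensionally incorrect.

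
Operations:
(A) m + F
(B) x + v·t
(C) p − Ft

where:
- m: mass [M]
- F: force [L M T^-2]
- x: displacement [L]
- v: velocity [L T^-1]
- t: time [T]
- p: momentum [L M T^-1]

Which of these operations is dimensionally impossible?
(A) m + F

(A) m + F: m [M] and F [L M T^-2] — different dimensions cannot be added/subtracted ✗
(B) x + v·t: x [L] and v·t [L] — same dimensions ✓
(C) p − Ft: p [L M T^-1] and Ft [L M T^-1] — same dimensions ✓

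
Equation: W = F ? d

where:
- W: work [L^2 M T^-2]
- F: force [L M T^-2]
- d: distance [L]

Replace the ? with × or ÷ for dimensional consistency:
multiplication (×): W = F × d

W [L^2 M T^-2]; F [L M T^-2]; d [L].
F × d → [L^2 M T^-2] ✓
F ÷ d → [M T^-2] ✗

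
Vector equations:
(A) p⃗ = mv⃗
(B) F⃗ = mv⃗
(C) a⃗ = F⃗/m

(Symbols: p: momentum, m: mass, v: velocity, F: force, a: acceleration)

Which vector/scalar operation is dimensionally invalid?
(B) F⃗ = mv⃗

(A) p⃗ = mv⃗: LHS [L M T^-1], RHS [L M T^-1] ✓ — mass (scalar) times velocity (vector)
(B) F⃗ = mv⃗: LHS [L M T^-2], RHS [L M T^-1] ✗ — mass times velocity is momentum, not force; should be ma⃗
(C) a⃗ = F⃗/m: LHS [L T^-2], RHS [L T^-2] ✓ — force (vector) divided by mass (scalar)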